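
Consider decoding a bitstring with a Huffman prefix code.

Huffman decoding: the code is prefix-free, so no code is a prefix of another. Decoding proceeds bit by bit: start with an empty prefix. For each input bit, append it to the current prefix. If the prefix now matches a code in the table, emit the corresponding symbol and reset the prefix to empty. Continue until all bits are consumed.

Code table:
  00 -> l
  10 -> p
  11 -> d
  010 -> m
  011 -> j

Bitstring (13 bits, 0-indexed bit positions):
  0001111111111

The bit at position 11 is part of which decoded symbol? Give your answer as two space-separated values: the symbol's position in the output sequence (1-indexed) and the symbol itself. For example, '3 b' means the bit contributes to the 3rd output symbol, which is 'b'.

Answer: 6 d

Derivation:
Bit 0: prefix='0' (no match yet)
Bit 1: prefix='00' -> emit 'l', reset
Bit 2: prefix='0' (no match yet)
Bit 3: prefix='01' (no match yet)
Bit 4: prefix='011' -> emit 'j', reset
Bit 5: prefix='1' (no match yet)
Bit 6: prefix='11' -> emit 'd', reset
Bit 7: prefix='1' (no match yet)
Bit 8: prefix='11' -> emit 'd', reset
Bit 9: prefix='1' (no match yet)
Bit 10: prefix='11' -> emit 'd', reset
Bit 11: prefix='1' (no match yet)
Bit 12: prefix='11' -> emit 'd', reset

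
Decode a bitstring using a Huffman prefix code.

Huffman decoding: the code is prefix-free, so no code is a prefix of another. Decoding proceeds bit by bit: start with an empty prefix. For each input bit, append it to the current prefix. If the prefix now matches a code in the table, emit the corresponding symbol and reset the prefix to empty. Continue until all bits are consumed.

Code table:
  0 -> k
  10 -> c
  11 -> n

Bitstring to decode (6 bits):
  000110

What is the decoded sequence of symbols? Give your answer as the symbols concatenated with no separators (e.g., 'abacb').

Bit 0: prefix='0' -> emit 'k', reset
Bit 1: prefix='0' -> emit 'k', reset
Bit 2: prefix='0' -> emit 'k', reset
Bit 3: prefix='1' (no match yet)
Bit 4: prefix='11' -> emit 'n', reset
Bit 5: prefix='0' -> emit 'k', reset

Answer: kkknk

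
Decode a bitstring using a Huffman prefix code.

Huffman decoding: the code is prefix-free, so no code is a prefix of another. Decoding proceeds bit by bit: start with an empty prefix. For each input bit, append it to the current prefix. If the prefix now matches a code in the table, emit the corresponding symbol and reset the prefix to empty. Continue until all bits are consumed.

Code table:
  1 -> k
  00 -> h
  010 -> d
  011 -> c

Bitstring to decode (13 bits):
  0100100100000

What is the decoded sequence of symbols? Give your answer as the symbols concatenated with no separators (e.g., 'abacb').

Bit 0: prefix='0' (no match yet)
Bit 1: prefix='01' (no match yet)
Bit 2: prefix='010' -> emit 'd', reset
Bit 3: prefix='0' (no match yet)
Bit 4: prefix='01' (no match yet)
Bit 5: prefix='010' -> emit 'd', reset
Bit 6: prefix='0' (no match yet)
Bit 7: prefix='01' (no match yet)
Bit 8: prefix='010' -> emit 'd', reset
Bit 9: prefix='0' (no match yet)
Bit 10: prefix='00' -> emit 'h', reset
Bit 11: prefix='0' (no match yet)
Bit 12: prefix='00' -> emit 'h', reset

Answer: dddhh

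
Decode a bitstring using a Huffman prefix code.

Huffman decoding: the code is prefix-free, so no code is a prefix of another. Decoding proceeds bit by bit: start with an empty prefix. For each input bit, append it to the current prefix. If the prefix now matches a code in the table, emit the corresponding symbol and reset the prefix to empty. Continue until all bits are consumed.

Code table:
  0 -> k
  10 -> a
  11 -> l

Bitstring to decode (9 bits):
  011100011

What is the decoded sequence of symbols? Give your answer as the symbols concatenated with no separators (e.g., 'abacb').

Bit 0: prefix='0' -> emit 'k', reset
Bit 1: prefix='1' (no match yet)
Bit 2: prefix='11' -> emit 'l', reset
Bit 3: prefix='1' (no match yet)
Bit 4: prefix='10' -> emit 'a', reset
Bit 5: prefix='0' -> emit 'k', reset
Bit 6: prefix='0' -> emit 'k', reset
Bit 7: prefix='1' (no match yet)
Bit 8: prefix='11' -> emit 'l', reset

Answer: klakkl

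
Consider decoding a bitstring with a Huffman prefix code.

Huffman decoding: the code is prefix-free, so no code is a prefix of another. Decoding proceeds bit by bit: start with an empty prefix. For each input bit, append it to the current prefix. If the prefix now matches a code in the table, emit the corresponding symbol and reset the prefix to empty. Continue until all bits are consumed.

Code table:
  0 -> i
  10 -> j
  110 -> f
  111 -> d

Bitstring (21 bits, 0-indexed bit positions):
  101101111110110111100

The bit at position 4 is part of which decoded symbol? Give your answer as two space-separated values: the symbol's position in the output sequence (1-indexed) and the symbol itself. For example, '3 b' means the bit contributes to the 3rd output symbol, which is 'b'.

Answer: 2 f

Derivation:
Bit 0: prefix='1' (no match yet)
Bit 1: prefix='10' -> emit 'j', reset
Bit 2: prefix='1' (no match yet)
Bit 3: prefix='11' (no match yet)
Bit 4: prefix='110' -> emit 'f', reset
Bit 5: prefix='1' (no match yet)
Bit 6: prefix='11' (no match yet)
Bit 7: prefix='111' -> emit 'd', reset
Bit 8: prefix='1' (no match yet)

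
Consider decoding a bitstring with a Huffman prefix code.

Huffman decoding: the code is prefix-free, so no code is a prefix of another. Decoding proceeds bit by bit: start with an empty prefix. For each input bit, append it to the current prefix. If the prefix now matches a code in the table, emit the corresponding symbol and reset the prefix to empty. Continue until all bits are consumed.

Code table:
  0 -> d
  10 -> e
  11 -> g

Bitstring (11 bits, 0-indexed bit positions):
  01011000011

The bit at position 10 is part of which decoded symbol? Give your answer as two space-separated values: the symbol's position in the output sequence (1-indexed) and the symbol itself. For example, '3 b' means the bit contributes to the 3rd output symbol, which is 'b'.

Bit 0: prefix='0' -> emit 'd', reset
Bit 1: prefix='1' (no match yet)
Bit 2: prefix='10' -> emit 'e', reset
Bit 3: prefix='1' (no match yet)
Bit 4: prefix='11' -> emit 'g', reset
Bit 5: prefix='0' -> emit 'd', reset
Bit 6: prefix='0' -> emit 'd', reset
Bit 7: prefix='0' -> emit 'd', reset
Bit 8: prefix='0' -> emit 'd', reset
Bit 9: prefix='1' (no match yet)
Bit 10: prefix='11' -> emit 'g', reset

Answer: 8 g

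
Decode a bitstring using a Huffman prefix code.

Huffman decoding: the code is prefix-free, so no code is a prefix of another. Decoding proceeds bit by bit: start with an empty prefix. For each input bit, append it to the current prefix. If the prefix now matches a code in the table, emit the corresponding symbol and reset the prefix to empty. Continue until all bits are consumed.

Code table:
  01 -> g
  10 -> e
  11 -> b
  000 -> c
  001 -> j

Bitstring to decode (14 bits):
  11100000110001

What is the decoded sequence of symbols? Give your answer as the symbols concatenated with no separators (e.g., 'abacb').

Answer: becgej

Derivation:
Bit 0: prefix='1' (no match yet)
Bit 1: prefix='11' -> emit 'b', reset
Bit 2: prefix='1' (no match yet)
Bit 3: prefix='10' -> emit 'e', reset
Bit 4: prefix='0' (no match yet)
Bit 5: prefix='00' (no match yet)
Bit 6: prefix='000' -> emit 'c', reset
Bit 7: prefix='0' (no match yet)
Bit 8: prefix='01' -> emit 'g', reset
Bit 9: prefix='1' (no match yet)
Bit 10: prefix='10' -> emit 'e', reset
Bit 11: prefix='0' (no match yet)
Bit 12: prefix='00' (no match yet)
Bit 13: prefix='001' -> emit 'j', reset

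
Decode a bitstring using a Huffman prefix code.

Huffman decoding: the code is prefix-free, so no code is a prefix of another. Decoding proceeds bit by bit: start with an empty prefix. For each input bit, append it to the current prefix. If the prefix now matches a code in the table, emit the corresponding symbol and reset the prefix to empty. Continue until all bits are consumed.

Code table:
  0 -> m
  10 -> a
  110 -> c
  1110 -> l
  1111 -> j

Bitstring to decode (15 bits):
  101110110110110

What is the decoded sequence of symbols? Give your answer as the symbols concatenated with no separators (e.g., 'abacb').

Bit 0: prefix='1' (no match yet)
Bit 1: prefix='10' -> emit 'a', reset
Bit 2: prefix='1' (no match yet)
Bit 3: prefix='11' (no match yet)
Bit 4: prefix='111' (no match yet)
Bit 5: prefix='1110' -> emit 'l', reset
Bit 6: prefix='1' (no match yet)
Bit 7: prefix='11' (no match yet)
Bit 8: prefix='110' -> emit 'c', reset
Bit 9: prefix='1' (no match yet)
Bit 10: prefix='11' (no match yet)
Bit 11: prefix='110' -> emit 'c', reset
Bit 12: prefix='1' (no match yet)
Bit 13: prefix='11' (no match yet)
Bit 14: prefix='110' -> emit 'c', reset

Answer: alccc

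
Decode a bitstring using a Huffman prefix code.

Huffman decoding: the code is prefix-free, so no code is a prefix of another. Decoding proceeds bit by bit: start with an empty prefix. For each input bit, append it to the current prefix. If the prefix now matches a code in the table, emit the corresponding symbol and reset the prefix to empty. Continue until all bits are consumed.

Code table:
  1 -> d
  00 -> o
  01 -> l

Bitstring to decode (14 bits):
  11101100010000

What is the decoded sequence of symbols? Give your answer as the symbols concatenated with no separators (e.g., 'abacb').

Bit 0: prefix='1' -> emit 'd', reset
Bit 1: prefix='1' -> emit 'd', reset
Bit 2: prefix='1' -> emit 'd', reset
Bit 3: prefix='0' (no match yet)
Bit 4: prefix='01' -> emit 'l', reset
Bit 5: prefix='1' -> emit 'd', reset
Bit 6: prefix='0' (no match yet)
Bit 7: prefix='00' -> emit 'o', reset
Bit 8: prefix='0' (no match yet)
Bit 9: prefix='01' -> emit 'l', reset
Bit 10: prefix='0' (no match yet)
Bit 11: prefix='00' -> emit 'o', reset
Bit 12: prefix='0' (no match yet)
Bit 13: prefix='00' -> emit 'o', reset

Answer: dddldoloo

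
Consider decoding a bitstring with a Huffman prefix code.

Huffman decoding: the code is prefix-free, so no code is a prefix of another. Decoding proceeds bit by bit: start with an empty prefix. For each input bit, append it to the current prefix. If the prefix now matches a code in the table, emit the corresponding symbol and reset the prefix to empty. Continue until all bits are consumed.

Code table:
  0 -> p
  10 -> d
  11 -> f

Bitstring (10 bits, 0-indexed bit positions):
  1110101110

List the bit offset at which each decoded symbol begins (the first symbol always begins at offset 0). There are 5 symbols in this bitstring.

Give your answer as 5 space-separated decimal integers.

Bit 0: prefix='1' (no match yet)
Bit 1: prefix='11' -> emit 'f', reset
Bit 2: prefix='1' (no match yet)
Bit 3: prefix='10' -> emit 'd', reset
Bit 4: prefix='1' (no match yet)
Bit 5: prefix='10' -> emit 'd', reset
Bit 6: prefix='1' (no match yet)
Bit 7: prefix='11' -> emit 'f', reset
Bit 8: prefix='1' (no match yet)
Bit 9: prefix='10' -> emit 'd', reset

Answer: 0 2 4 6 8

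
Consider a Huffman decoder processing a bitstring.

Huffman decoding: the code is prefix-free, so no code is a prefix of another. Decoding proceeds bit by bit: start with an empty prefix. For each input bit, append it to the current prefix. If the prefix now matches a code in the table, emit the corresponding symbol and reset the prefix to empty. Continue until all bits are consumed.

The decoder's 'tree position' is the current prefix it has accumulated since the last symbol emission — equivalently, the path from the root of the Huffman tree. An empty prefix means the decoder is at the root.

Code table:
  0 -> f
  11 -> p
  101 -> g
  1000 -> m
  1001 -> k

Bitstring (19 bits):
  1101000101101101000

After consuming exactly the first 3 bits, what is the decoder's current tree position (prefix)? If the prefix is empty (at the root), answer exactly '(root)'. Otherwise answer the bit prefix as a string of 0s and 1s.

Answer: (root)

Derivation:
Bit 0: prefix='1' (no match yet)
Bit 1: prefix='11' -> emit 'p', reset
Bit 2: prefix='0' -> emit 'f', reset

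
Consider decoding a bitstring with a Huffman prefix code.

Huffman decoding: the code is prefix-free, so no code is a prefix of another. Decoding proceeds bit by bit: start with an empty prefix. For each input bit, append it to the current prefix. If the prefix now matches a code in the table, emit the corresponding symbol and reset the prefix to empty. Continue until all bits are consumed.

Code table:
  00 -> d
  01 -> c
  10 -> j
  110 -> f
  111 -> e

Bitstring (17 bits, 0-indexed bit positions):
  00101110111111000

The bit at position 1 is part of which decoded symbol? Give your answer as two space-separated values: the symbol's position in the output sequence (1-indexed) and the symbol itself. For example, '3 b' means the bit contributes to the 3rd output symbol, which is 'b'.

Bit 0: prefix='0' (no match yet)
Bit 1: prefix='00' -> emit 'd', reset
Bit 2: prefix='1' (no match yet)
Bit 3: prefix='10' -> emit 'j', reset
Bit 4: prefix='1' (no match yet)
Bit 5: prefix='11' (no match yet)

Answer: 1 d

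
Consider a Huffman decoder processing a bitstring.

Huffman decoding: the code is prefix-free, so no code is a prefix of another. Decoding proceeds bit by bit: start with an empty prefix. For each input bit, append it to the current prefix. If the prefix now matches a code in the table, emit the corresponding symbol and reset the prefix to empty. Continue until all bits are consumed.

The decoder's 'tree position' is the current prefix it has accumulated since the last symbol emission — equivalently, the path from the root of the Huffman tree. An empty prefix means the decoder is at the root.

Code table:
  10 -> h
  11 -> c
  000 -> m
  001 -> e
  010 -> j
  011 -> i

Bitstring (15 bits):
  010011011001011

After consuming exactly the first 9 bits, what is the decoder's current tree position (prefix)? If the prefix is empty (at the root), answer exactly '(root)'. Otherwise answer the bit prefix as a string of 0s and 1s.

Answer: (root)

Derivation:
Bit 0: prefix='0' (no match yet)
Bit 1: prefix='01' (no match yet)
Bit 2: prefix='010' -> emit 'j', reset
Bit 3: prefix='0' (no match yet)
Bit 4: prefix='01' (no match yet)
Bit 5: prefix='011' -> emit 'i', reset
Bit 6: prefix='0' (no match yet)
Bit 7: prefix='01' (no match yet)
Bit 8: prefix='011' -> emit 'i', reset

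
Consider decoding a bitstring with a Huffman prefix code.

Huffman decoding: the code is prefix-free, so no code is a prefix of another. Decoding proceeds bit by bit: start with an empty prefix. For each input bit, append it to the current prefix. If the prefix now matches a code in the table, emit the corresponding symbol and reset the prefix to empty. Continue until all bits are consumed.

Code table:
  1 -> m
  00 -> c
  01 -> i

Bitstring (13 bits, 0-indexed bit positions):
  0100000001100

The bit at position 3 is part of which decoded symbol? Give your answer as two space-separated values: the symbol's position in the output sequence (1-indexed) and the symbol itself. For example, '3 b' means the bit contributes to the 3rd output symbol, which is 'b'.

Bit 0: prefix='0' (no match yet)
Bit 1: prefix='01' -> emit 'i', reset
Bit 2: prefix='0' (no match yet)
Bit 3: prefix='00' -> emit 'c', reset
Bit 4: prefix='0' (no match yet)
Bit 5: prefix='00' -> emit 'c', reset
Bit 6: prefix='0' (no match yet)
Bit 7: prefix='00' -> emit 'c', reset

Answer: 2 c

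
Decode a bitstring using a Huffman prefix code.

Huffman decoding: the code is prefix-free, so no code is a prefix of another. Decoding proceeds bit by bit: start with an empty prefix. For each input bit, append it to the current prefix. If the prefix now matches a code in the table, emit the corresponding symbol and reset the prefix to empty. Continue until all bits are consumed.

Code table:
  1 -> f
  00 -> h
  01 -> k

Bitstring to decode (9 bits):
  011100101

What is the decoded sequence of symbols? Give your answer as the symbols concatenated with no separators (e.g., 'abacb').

Answer: kffhfk

Derivation:
Bit 0: prefix='0' (no match yet)
Bit 1: prefix='01' -> emit 'k', reset
Bit 2: prefix='1' -> emit 'f', reset
Bit 3: prefix='1' -> emit 'f', reset
Bit 4: prefix='0' (no match yet)
Bit 5: prefix='00' -> emit 'h', reset
Bit 6: prefix='1' -> emit 'f', reset
Bit 7: prefix='0' (no match yet)
Bit 8: prefix='01' -> emit 'k', reset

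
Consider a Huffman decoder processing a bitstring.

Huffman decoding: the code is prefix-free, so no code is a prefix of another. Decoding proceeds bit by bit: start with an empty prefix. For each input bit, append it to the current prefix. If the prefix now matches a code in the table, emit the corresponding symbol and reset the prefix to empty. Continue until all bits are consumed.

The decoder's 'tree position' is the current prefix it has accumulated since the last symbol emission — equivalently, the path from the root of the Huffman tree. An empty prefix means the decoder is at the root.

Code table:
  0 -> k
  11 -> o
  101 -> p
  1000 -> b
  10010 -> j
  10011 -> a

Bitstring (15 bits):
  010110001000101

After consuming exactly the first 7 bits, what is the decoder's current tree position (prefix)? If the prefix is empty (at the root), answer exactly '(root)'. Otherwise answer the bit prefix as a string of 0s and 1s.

Bit 0: prefix='0' -> emit 'k', reset
Bit 1: prefix='1' (no match yet)
Bit 2: prefix='10' (no match yet)
Bit 3: prefix='101' -> emit 'p', reset
Bit 4: prefix='1' (no match yet)
Bit 5: prefix='10' (no match yet)
Bit 6: prefix='100' (no match yet)

Answer: 100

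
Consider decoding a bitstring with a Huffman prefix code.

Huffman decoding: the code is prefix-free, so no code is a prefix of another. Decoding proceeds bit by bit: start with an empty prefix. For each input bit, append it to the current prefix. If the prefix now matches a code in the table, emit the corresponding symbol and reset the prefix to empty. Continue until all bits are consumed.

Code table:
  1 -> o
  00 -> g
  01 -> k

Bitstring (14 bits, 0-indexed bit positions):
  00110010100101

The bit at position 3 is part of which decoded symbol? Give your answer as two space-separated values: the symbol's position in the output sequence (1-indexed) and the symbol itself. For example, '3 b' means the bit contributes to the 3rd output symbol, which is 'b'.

Answer: 3 o

Derivation:
Bit 0: prefix='0' (no match yet)
Bit 1: prefix='00' -> emit 'g', reset
Bit 2: prefix='1' -> emit 'o', reset
Bit 3: prefix='1' -> emit 'o', reset
Bit 4: prefix='0' (no match yet)
Bit 5: prefix='00' -> emit 'g', reset
Bit 6: prefix='1' -> emit 'o', reset
Bit 7: prefix='0' (no match yet)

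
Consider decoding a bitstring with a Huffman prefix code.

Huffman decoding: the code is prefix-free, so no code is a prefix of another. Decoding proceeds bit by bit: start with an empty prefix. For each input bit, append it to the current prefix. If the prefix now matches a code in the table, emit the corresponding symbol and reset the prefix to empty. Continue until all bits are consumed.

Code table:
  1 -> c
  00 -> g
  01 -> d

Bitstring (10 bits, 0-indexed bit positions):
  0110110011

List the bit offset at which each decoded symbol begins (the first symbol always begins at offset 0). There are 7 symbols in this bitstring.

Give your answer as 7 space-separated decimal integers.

Answer: 0 2 3 5 6 8 9

Derivation:
Bit 0: prefix='0' (no match yet)
Bit 1: prefix='01' -> emit 'd', reset
Bit 2: prefix='1' -> emit 'c', reset
Bit 3: prefix='0' (no match yet)
Bit 4: prefix='01' -> emit 'd', reset
Bit 5: prefix='1' -> emit 'c', reset
Bit 6: prefix='0' (no match yet)
Bit 7: prefix='00' -> emit 'g', reset
Bit 8: prefix='1' -> emit 'c', reset
Bit 9: prefix='1' -> emit 'c', reset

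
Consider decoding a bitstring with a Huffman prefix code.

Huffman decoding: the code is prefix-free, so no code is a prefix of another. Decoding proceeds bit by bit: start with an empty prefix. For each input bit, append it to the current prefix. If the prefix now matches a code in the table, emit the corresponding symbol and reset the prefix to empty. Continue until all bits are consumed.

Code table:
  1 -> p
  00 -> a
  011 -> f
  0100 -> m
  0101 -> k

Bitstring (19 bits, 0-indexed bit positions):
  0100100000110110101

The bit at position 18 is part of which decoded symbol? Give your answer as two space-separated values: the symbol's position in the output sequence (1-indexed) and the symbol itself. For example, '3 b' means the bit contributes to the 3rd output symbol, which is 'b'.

Answer: 7 k

Derivation:
Bit 0: prefix='0' (no match yet)
Bit 1: prefix='01' (no match yet)
Bit 2: prefix='010' (no match yet)
Bit 3: prefix='0100' -> emit 'm', reset
Bit 4: prefix='1' -> emit 'p', reset
Bit 5: prefix='0' (no match yet)
Bit 6: prefix='00' -> emit 'a', reset
Bit 7: prefix='0' (no match yet)
Bit 8: prefix='00' -> emit 'a', reset
Bit 9: prefix='0' (no match yet)
Bit 10: prefix='01' (no match yet)
Bit 11: prefix='011' -> emit 'f', reset
Bit 12: prefix='0' (no match yet)
Bit 13: prefix='01' (no match yet)
Bit 14: prefix='011' -> emit 'f', reset
Bit 15: prefix='0' (no match yet)
Bit 16: prefix='01' (no match yet)
Bit 17: prefix='010' (no match yet)
Bit 18: prefix='0101' -> emit 'k', reset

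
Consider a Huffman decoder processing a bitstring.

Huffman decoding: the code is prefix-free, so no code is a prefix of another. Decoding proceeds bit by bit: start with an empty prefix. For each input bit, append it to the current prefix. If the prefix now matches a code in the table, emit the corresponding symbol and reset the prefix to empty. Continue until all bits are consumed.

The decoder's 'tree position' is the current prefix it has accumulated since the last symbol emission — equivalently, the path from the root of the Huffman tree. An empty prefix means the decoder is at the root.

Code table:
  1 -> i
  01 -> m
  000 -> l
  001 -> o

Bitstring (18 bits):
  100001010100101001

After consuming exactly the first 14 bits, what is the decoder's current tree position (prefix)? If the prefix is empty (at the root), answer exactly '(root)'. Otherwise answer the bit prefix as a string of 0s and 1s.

Bit 0: prefix='1' -> emit 'i', reset
Bit 1: prefix='0' (no match yet)
Bit 2: prefix='00' (no match yet)
Bit 3: prefix='000' -> emit 'l', reset
Bit 4: prefix='0' (no match yet)
Bit 5: prefix='01' -> emit 'm', reset
Bit 6: prefix='0' (no match yet)
Bit 7: prefix='01' -> emit 'm', reset
Bit 8: prefix='0' (no match yet)
Bit 9: prefix='01' -> emit 'm', reset
Bit 10: prefix='0' (no match yet)
Bit 11: prefix='00' (no match yet)
Bit 12: prefix='001' -> emit 'o', reset
Bit 13: prefix='0' (no match yet)

Answer: 0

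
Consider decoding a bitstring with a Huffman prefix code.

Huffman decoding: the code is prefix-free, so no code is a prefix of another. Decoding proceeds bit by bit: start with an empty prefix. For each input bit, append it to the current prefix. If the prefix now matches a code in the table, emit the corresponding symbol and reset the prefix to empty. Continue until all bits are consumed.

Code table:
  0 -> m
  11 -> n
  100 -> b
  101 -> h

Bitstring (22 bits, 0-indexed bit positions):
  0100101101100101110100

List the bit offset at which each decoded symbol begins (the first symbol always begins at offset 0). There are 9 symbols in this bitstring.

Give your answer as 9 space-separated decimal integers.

Bit 0: prefix='0' -> emit 'm', reset
Bit 1: prefix='1' (no match yet)
Bit 2: prefix='10' (no match yet)
Bit 3: prefix='100' -> emit 'b', reset
Bit 4: prefix='1' (no match yet)
Bit 5: prefix='10' (no match yet)
Bit 6: prefix='101' -> emit 'h', reset
Bit 7: prefix='1' (no match yet)
Bit 8: prefix='10' (no match yet)
Bit 9: prefix='101' -> emit 'h', reset
Bit 10: prefix='1' (no match yet)
Bit 11: prefix='10' (no match yet)
Bit 12: prefix='100' -> emit 'b', reset
Bit 13: prefix='1' (no match yet)
Bit 14: prefix='10' (no match yet)
Bit 15: prefix='101' -> emit 'h', reset
Bit 16: prefix='1' (no match yet)
Bit 17: prefix='11' -> emit 'n', reset
Bit 18: prefix='0' -> emit 'm', reset
Bit 19: prefix='1' (no match yet)
Bit 20: prefix='10' (no match yet)
Bit 21: prefix='100' -> emit 'b', reset

Answer: 0 1 4 7 10 13 16 18 19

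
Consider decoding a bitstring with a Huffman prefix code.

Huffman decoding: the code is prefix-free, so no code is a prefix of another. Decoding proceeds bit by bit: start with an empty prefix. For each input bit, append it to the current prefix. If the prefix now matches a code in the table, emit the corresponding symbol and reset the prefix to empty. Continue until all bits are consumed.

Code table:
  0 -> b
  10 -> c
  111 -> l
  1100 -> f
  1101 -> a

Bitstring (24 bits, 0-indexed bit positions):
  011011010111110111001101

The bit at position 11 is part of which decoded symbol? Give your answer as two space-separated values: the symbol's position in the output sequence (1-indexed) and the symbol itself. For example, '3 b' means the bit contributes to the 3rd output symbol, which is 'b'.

Bit 0: prefix='0' -> emit 'b', reset
Bit 1: prefix='1' (no match yet)
Bit 2: prefix='11' (no match yet)
Bit 3: prefix='110' (no match yet)
Bit 4: prefix='1101' -> emit 'a', reset
Bit 5: prefix='1' (no match yet)
Bit 6: prefix='10' -> emit 'c', reset
Bit 7: prefix='1' (no match yet)
Bit 8: prefix='10' -> emit 'c', reset
Bit 9: prefix='1' (no match yet)
Bit 10: prefix='11' (no match yet)
Bit 11: prefix='111' -> emit 'l', reset
Bit 12: prefix='1' (no match yet)
Bit 13: prefix='11' (no match yet)
Bit 14: prefix='110' (no match yet)
Bit 15: prefix='1101' -> emit 'a', reset

Answer: 5 l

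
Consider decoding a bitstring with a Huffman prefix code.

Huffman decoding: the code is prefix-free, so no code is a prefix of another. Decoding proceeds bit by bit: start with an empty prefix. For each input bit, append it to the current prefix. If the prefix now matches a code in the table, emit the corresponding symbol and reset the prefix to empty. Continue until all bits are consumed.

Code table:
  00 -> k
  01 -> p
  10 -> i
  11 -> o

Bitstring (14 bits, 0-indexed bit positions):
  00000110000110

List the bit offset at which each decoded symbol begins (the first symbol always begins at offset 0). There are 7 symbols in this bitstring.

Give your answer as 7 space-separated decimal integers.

Answer: 0 2 4 6 8 10 12

Derivation:
Bit 0: prefix='0' (no match yet)
Bit 1: prefix='00' -> emit 'k', reset
Bit 2: prefix='0' (no match yet)
Bit 3: prefix='00' -> emit 'k', reset
Bit 4: prefix='0' (no match yet)
Bit 5: prefix='01' -> emit 'p', reset
Bit 6: prefix='1' (no match yet)
Bit 7: prefix='10' -> emit 'i', reset
Bit 8: prefix='0' (no match yet)
Bit 9: prefix='00' -> emit 'k', reset
Bit 10: prefix='0' (no match yet)
Bit 11: prefix='01' -> emit 'p', reset
Bit 12: prefix='1' (no match yet)
Bit 13: prefix='10' -> emit 'i', reset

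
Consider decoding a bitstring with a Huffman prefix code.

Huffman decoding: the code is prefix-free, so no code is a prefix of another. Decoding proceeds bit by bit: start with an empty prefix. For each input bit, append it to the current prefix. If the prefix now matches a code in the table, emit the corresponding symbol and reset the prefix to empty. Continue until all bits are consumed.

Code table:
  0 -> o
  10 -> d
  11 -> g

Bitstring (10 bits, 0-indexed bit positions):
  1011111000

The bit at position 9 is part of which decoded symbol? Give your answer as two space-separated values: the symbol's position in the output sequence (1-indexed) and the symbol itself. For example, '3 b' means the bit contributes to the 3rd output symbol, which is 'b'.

Bit 0: prefix='1' (no match yet)
Bit 1: prefix='10' -> emit 'd', reset
Bit 2: prefix='1' (no match yet)
Bit 3: prefix='11' -> emit 'g', reset
Bit 4: prefix='1' (no match yet)
Bit 5: prefix='11' -> emit 'g', reset
Bit 6: prefix='1' (no match yet)
Bit 7: prefix='10' -> emit 'd', reset
Bit 8: prefix='0' -> emit 'o', reset
Bit 9: prefix='0' -> emit 'o', reset

Answer: 6 o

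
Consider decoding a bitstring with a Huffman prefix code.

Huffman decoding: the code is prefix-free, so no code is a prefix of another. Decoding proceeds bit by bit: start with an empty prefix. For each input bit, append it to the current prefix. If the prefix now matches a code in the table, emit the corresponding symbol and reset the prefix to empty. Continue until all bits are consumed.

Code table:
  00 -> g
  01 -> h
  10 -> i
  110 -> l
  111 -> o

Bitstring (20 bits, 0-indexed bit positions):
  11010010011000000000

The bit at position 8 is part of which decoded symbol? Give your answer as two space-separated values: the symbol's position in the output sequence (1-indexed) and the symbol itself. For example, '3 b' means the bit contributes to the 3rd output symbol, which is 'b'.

Answer: 4 g

Derivation:
Bit 0: prefix='1' (no match yet)
Bit 1: prefix='11' (no match yet)
Bit 2: prefix='110' -> emit 'l', reset
Bit 3: prefix='1' (no match yet)
Bit 4: prefix='10' -> emit 'i', reset
Bit 5: prefix='0' (no match yet)
Bit 6: prefix='01' -> emit 'h', reset
Bit 7: prefix='0' (no match yet)
Bit 8: prefix='00' -> emit 'g', reset
Bit 9: prefix='1' (no match yet)
Bit 10: prefix='11' (no match yet)
Bit 11: prefix='110' -> emit 'l', reset
Bit 12: prefix='0' (no match yet)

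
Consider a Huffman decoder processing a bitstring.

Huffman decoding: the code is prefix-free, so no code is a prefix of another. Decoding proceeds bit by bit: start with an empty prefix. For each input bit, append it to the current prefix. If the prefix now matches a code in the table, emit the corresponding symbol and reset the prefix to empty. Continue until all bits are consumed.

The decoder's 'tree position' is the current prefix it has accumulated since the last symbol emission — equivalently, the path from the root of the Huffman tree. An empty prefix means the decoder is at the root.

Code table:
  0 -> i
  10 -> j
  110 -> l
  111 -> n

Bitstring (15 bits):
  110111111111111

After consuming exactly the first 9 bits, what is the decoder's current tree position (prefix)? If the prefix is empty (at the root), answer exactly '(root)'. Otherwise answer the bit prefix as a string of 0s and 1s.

Bit 0: prefix='1' (no match yet)
Bit 1: prefix='11' (no match yet)
Bit 2: prefix='110' -> emit 'l', reset
Bit 3: prefix='1' (no match yet)
Bit 4: prefix='11' (no match yet)
Bit 5: prefix='111' -> emit 'n', reset
Bit 6: prefix='1' (no match yet)
Bit 7: prefix='11' (no match yet)
Bit 8: prefix='111' -> emit 'n', reset

Answer: (root)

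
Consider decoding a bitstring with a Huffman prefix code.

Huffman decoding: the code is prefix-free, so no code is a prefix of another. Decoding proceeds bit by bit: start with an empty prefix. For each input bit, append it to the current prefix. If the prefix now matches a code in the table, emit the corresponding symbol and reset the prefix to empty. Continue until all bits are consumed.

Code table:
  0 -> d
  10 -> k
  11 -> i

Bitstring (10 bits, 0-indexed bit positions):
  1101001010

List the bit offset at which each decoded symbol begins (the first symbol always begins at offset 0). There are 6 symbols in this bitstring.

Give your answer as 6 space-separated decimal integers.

Answer: 0 2 3 5 6 8

Derivation:
Bit 0: prefix='1' (no match yet)
Bit 1: prefix='11' -> emit 'i', reset
Bit 2: prefix='0' -> emit 'd', reset
Bit 3: prefix='1' (no match yet)
Bit 4: prefix='10' -> emit 'k', reset
Bit 5: prefix='0' -> emit 'd', reset
Bit 6: prefix='1' (no match yet)
Bit 7: prefix='10' -> emit 'k', reset
Bit 8: prefix='1' (no match yet)
Bit 9: prefix='10' -> emit 'k', reset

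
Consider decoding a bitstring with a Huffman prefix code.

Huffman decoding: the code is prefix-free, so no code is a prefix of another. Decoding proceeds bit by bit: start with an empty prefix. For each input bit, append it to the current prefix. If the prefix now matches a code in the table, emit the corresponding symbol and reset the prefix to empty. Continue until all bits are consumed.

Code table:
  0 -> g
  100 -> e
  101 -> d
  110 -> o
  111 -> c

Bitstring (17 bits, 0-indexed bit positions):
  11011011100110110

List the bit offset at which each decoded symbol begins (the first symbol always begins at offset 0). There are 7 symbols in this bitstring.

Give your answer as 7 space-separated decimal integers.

Bit 0: prefix='1' (no match yet)
Bit 1: prefix='11' (no match yet)
Bit 2: prefix='110' -> emit 'o', reset
Bit 3: prefix='1' (no match yet)
Bit 4: prefix='11' (no match yet)
Bit 5: prefix='110' -> emit 'o', reset
Bit 6: prefix='1' (no match yet)
Bit 7: prefix='11' (no match yet)
Bit 8: prefix='111' -> emit 'c', reset
Bit 9: prefix='0' -> emit 'g', reset
Bit 10: prefix='0' -> emit 'g', reset
Bit 11: prefix='1' (no match yet)
Bit 12: prefix='11' (no match yet)
Bit 13: prefix='110' -> emit 'o', reset
Bit 14: prefix='1' (no match yet)
Bit 15: prefix='11' (no match yet)
Bit 16: prefix='110' -> emit 'o', reset

Answer: 0 3 6 9 10 11 14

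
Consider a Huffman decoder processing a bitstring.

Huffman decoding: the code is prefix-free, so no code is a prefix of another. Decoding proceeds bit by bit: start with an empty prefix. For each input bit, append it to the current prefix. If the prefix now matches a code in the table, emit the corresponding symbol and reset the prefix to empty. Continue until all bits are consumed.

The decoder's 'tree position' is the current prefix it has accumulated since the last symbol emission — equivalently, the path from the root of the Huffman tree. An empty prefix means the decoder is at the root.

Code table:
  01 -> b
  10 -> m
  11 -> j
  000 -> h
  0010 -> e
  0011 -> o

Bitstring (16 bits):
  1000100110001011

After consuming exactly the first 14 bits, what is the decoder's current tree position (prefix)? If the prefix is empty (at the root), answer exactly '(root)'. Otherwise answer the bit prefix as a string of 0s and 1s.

Answer: (root)

Derivation:
Bit 0: prefix='1' (no match yet)
Bit 1: prefix='10' -> emit 'm', reset
Bit 2: prefix='0' (no match yet)
Bit 3: prefix='00' (no match yet)
Bit 4: prefix='001' (no match yet)
Bit 5: prefix='0010' -> emit 'e', reset
Bit 6: prefix='0' (no match yet)
Bit 7: prefix='01' -> emit 'b', reset
Bit 8: prefix='1' (no match yet)
Bit 9: prefix='10' -> emit 'm', reset
Bit 10: prefix='0' (no match yet)
Bit 11: prefix='00' (no match yet)
Bit 12: prefix='001' (no match yet)
Bit 13: prefix='0010' -> emit 'e', reset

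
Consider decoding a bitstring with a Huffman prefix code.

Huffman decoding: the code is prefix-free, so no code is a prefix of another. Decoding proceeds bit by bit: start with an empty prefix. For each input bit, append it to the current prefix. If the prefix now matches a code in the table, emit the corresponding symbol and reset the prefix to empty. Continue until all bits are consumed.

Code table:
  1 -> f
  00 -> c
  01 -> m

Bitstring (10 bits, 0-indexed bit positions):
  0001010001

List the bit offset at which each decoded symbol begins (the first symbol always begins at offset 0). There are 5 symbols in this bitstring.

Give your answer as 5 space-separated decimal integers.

Answer: 0 2 4 6 8

Derivation:
Bit 0: prefix='0' (no match yet)
Bit 1: prefix='00' -> emit 'c', reset
Bit 2: prefix='0' (no match yet)
Bit 3: prefix='01' -> emit 'm', reset
Bit 4: prefix='0' (no match yet)
Bit 5: prefix='01' -> emit 'm', reset
Bit 6: prefix='0' (no match yet)
Bit 7: prefix='00' -> emit 'c', reset
Bit 8: prefix='0' (no match yet)
Bit 9: prefix='01' -> emit 'm', reset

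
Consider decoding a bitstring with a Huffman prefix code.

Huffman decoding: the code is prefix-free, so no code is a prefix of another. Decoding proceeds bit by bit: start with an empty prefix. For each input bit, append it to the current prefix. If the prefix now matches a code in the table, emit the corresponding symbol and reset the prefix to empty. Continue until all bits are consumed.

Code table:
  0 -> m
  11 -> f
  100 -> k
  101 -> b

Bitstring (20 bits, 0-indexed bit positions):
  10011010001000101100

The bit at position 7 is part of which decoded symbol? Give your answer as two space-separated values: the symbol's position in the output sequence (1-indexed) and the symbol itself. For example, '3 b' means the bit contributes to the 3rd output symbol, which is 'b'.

Bit 0: prefix='1' (no match yet)
Bit 1: prefix='10' (no match yet)
Bit 2: prefix='100' -> emit 'k', reset
Bit 3: prefix='1' (no match yet)
Bit 4: prefix='11' -> emit 'f', reset
Bit 5: prefix='0' -> emit 'm', reset
Bit 6: prefix='1' (no match yet)
Bit 7: prefix='10' (no match yet)
Bit 8: prefix='100' -> emit 'k', reset
Bit 9: prefix='0' -> emit 'm', reset
Bit 10: prefix='1' (no match yet)
Bit 11: prefix='10' (no match yet)

Answer: 4 k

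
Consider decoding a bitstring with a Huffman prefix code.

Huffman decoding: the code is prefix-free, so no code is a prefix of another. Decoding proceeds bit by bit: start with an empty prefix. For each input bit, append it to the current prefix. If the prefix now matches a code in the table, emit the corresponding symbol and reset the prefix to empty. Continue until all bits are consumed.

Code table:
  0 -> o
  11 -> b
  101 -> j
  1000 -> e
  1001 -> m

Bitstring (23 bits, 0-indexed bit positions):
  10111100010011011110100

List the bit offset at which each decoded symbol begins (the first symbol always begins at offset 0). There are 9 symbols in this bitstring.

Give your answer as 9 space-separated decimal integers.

Answer: 0 3 5 9 13 16 18 21 22

Derivation:
Bit 0: prefix='1' (no match yet)
Bit 1: prefix='10' (no match yet)
Bit 2: prefix='101' -> emit 'j', reset
Bit 3: prefix='1' (no match yet)
Bit 4: prefix='11' -> emit 'b', reset
Bit 5: prefix='1' (no match yet)
Bit 6: prefix='10' (no match yet)
Bit 7: prefix='100' (no match yet)
Bit 8: prefix='1000' -> emit 'e', reset
Bit 9: prefix='1' (no match yet)
Bit 10: prefix='10' (no match yet)
Bit 11: prefix='100' (no match yet)
Bit 12: prefix='1001' -> emit 'm', reset
Bit 13: prefix='1' (no match yet)
Bit 14: prefix='10' (no match yet)
Bit 15: prefix='101' -> emit 'j', reset
Bit 16: prefix='1' (no match yet)
Bit 17: prefix='11' -> emit 'b', reset
Bit 18: prefix='1' (no match yet)
Bit 19: prefix='10' (no match yet)
Bit 20: prefix='101' -> emit 'j', reset
Bit 21: prefix='0' -> emit 'o', reset
Bit 22: prefix='0' -> emit 'o', reset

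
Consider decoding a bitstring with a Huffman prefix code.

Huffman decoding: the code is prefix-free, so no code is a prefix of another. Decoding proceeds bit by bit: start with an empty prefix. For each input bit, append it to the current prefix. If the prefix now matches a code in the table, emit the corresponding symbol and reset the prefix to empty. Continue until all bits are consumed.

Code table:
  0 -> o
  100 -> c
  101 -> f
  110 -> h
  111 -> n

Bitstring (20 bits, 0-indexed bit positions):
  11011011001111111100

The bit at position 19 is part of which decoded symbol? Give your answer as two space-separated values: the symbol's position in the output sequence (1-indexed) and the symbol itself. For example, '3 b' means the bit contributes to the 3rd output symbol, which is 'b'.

Answer: 8 o

Derivation:
Bit 0: prefix='1' (no match yet)
Bit 1: prefix='11' (no match yet)
Bit 2: prefix='110' -> emit 'h', reset
Bit 3: prefix='1' (no match yet)
Bit 4: prefix='11' (no match yet)
Bit 5: prefix='110' -> emit 'h', reset
Bit 6: prefix='1' (no match yet)
Bit 7: prefix='11' (no match yet)
Bit 8: prefix='110' -> emit 'h', reset
Bit 9: prefix='0' -> emit 'o', reset
Bit 10: prefix='1' (no match yet)
Bit 11: prefix='11' (no match yet)
Bit 12: prefix='111' -> emit 'n', reset
Bit 13: prefix='1' (no match yet)
Bit 14: prefix='11' (no match yet)
Bit 15: prefix='111' -> emit 'n', reset
Bit 16: prefix='1' (no match yet)
Bit 17: prefix='11' (no match yet)
Bit 18: prefix='110' -> emit 'h', reset
Bit 19: prefix='0' -> emit 'o', reset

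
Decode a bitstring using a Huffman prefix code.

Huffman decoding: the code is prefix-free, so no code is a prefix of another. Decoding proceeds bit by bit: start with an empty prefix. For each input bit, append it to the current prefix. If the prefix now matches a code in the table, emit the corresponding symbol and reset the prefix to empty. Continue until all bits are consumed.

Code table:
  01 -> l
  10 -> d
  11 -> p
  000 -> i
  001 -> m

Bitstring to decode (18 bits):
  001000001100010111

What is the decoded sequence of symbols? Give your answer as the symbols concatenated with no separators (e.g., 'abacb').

Bit 0: prefix='0' (no match yet)
Bit 1: prefix='00' (no match yet)
Bit 2: prefix='001' -> emit 'm', reset
Bit 3: prefix='0' (no match yet)
Bit 4: prefix='00' (no match yet)
Bit 5: prefix='000' -> emit 'i', reset
Bit 6: prefix='0' (no match yet)
Bit 7: prefix='00' (no match yet)
Bit 8: prefix='001' -> emit 'm', reset
Bit 9: prefix='1' (no match yet)
Bit 10: prefix='10' -> emit 'd', reset
Bit 11: prefix='0' (no match yet)
Bit 12: prefix='00' (no match yet)
Bit 13: prefix='001' -> emit 'm', reset
Bit 14: prefix='0' (no match yet)
Bit 15: prefix='01' -> emit 'l', reset
Bit 16: prefix='1' (no match yet)
Bit 17: prefix='11' -> emit 'p', reset

Answer: mimdmlp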